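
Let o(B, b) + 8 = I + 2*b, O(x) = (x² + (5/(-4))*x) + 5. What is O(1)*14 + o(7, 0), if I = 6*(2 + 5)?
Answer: 201/2 ≈ 100.50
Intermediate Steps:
O(x) = 5 + x² - 5*x/4 (O(x) = (x² + (5*(-¼))*x) + 5 = (x² - 5*x/4) + 5 = 5 + x² - 5*x/4)
I = 42 (I = 6*7 = 42)
o(B, b) = 34 + 2*b (o(B, b) = -8 + (42 + 2*b) = 34 + 2*b)
O(1)*14 + o(7, 0) = (5 + 1² - 5/4*1)*14 + (34 + 2*0) = (5 + 1 - 5/4)*14 + (34 + 0) = (19/4)*14 + 34 = 133/2 + 34 = 201/2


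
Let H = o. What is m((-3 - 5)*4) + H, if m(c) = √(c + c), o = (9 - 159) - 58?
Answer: -208 + 8*I ≈ -208.0 + 8.0*I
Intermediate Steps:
o = -208 (o = -150 - 58 = -208)
m(c) = √2*√c (m(c) = √(2*c) = √2*√c)
H = -208
m((-3 - 5)*4) + H = √2*√((-3 - 5)*4) - 208 = √2*√(-8*4) - 208 = √2*√(-32) - 208 = √2*(4*I*√2) - 208 = 8*I - 208 = -208 + 8*I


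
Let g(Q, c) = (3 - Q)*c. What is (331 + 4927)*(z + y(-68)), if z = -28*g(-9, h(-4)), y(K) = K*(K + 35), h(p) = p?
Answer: 18865704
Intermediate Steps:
y(K) = K*(35 + K)
g(Q, c) = c*(3 - Q)
z = 1344 (z = -(-112)*(3 - 1*(-9)) = -(-112)*(3 + 9) = -(-112)*12 = -28*(-48) = 1344)
(331 + 4927)*(z + y(-68)) = (331 + 4927)*(1344 - 68*(35 - 68)) = 5258*(1344 - 68*(-33)) = 5258*(1344 + 2244) = 5258*3588 = 18865704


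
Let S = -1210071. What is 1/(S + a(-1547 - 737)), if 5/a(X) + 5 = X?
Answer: -2289/2769852524 ≈ -8.2640e-7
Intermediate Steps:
a(X) = 5/(-5 + X)
1/(S + a(-1547 - 737)) = 1/(-1210071 + 5/(-5 + (-1547 - 737))) = 1/(-1210071 + 5/(-5 - 2284)) = 1/(-1210071 + 5/(-2289)) = 1/(-1210071 + 5*(-1/2289)) = 1/(-1210071 - 5/2289) = 1/(-2769852524/2289) = -2289/2769852524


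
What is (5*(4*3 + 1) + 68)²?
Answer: 17689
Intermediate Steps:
(5*(4*3 + 1) + 68)² = (5*(12 + 1) + 68)² = (5*13 + 68)² = (65 + 68)² = 133² = 17689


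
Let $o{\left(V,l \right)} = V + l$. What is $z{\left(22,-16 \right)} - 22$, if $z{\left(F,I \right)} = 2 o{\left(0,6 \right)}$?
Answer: $-10$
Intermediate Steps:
$z{\left(F,I \right)} = 12$ ($z{\left(F,I \right)} = 2 \left(0 + 6\right) = 2 \cdot 6 = 12$)
$z{\left(22,-16 \right)} - 22 = 12 - 22 = -10$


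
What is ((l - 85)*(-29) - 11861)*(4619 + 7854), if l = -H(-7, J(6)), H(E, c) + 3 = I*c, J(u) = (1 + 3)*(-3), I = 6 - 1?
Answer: -139984479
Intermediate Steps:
I = 5
J(u) = -12 (J(u) = 4*(-3) = -12)
H(E, c) = -3 + 5*c
l = 63 (l = -(-3 + 5*(-12)) = -(-3 - 60) = -1*(-63) = 63)
((l - 85)*(-29) - 11861)*(4619 + 7854) = ((63 - 85)*(-29) - 11861)*(4619 + 7854) = (-22*(-29) - 11861)*12473 = (638 - 11861)*12473 = -11223*12473 = -139984479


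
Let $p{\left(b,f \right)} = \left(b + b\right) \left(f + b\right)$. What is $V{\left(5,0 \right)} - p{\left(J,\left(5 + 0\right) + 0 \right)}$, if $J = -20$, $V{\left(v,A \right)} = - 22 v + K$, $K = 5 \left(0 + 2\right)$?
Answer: $-700$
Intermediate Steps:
$K = 10$ ($K = 5 \cdot 2 = 10$)
$V{\left(v,A \right)} = 10 - 22 v$ ($V{\left(v,A \right)} = - 22 v + 10 = 10 - 22 v$)
$p{\left(b,f \right)} = 2 b \left(b + f\right)$
$V{\left(5,0 \right)} - p{\left(J,\left(5 + 0\right) + 0 \right)} = \left(10 - 110\right) - 2 \left(-20\right) \left(-20 + \left(\left(5 + 0\right) + 0\right)\right) = \left(10 - 110\right) - 2 \left(-20\right) \left(-20 + \left(5 + 0\right)\right) = -100 - 2 \left(-20\right) \left(-20 + 5\right) = -100 - 2 \left(-20\right) \left(-15\right) = -100 - 600 = -700$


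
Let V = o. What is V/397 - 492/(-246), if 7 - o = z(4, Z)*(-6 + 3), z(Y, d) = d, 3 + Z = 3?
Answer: 801/397 ≈ 2.0176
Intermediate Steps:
Z = 0 (Z = -3 + 3 = 0)
o = 7 (o = 7 - 0*(-6 + 3) = 7 - 0*(-3) = 7 - 1*0 = 7 + 0 = 7)
V = 7
V/397 - 492/(-246) = 7/397 - 492/(-246) = 7*(1/397) - 492*(-1/246) = 7/397 + 2 = 801/397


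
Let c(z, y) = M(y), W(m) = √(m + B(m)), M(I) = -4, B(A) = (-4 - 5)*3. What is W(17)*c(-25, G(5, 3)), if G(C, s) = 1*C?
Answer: -4*I*√10 ≈ -12.649*I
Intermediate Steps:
B(A) = -27 (B(A) = -9*3 = -27)
G(C, s) = C
W(m) = √(-27 + m) (W(m) = √(m - 27) = √(-27 + m))
c(z, y) = -4
W(17)*c(-25, G(5, 3)) = √(-27 + 17)*(-4) = √(-10)*(-4) = (I*√10)*(-4) = -4*I*√10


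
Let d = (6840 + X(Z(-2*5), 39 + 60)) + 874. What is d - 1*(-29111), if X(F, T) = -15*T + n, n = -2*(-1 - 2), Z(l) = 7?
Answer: 35346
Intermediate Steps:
n = 6 (n = -2*(-3) = 6)
X(F, T) = 6 - 15*T (X(F, T) = -15*T + 6 = 6 - 15*T)
d = 6235 (d = (6840 + (6 - 15*(39 + 60))) + 874 = (6840 + (6 - 15*99)) + 874 = (6840 + (6 - 1485)) + 874 = (6840 - 1479) + 874 = 5361 + 874 = 6235)
d - 1*(-29111) = 6235 - 1*(-29111) = 6235 + 29111 = 35346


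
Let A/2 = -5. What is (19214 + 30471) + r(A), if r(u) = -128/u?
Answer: 248489/5 ≈ 49698.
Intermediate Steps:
A = -10 (A = 2*(-5) = -10)
(19214 + 30471) + r(A) = (19214 + 30471) - 128/(-10) = 49685 - 128*(-1/10) = 49685 + 64/5 = 248489/5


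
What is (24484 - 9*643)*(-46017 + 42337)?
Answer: -68804960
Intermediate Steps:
(24484 - 9*643)*(-46017 + 42337) = (24484 - 5787)*(-3680) = 18697*(-3680) = -68804960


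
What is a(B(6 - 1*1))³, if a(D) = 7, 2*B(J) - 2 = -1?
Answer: 343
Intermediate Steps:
B(J) = ½ (B(J) = 1 + (½)*(-1) = 1 - ½ = ½)
a(B(6 - 1*1))³ = 7³ = 343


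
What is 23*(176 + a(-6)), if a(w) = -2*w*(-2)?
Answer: 3496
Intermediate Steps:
a(w) = 4*w
23*(176 + a(-6)) = 23*(176 + 4*(-6)) = 23*(176 - 24) = 23*152 = 3496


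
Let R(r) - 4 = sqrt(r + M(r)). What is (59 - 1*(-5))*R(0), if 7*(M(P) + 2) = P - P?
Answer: 256 + 64*I*sqrt(2) ≈ 256.0 + 90.51*I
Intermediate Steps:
M(P) = -2 (M(P) = -2 + (P - P)/7 = -2 + (1/7)*0 = -2 + 0 = -2)
R(r) = 4 + sqrt(-2 + r) (R(r) = 4 + sqrt(r - 2) = 4 + sqrt(-2 + r))
(59 - 1*(-5))*R(0) = (59 - 1*(-5))*(4 + sqrt(-2 + 0)) = (59 + 5)*(4 + sqrt(-2)) = 64*(4 + I*sqrt(2)) = 256 + 64*I*sqrt(2)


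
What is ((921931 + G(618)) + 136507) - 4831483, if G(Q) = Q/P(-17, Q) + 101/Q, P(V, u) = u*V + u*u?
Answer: -1401376766491/371418 ≈ -3.7730e+6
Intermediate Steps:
P(V, u) = u² + V*u (P(V, u) = V*u + u² = u² + V*u)
G(Q) = 1/(-17 + Q) + 101/Q (G(Q) = Q/((Q*(-17 + Q))) + 101/Q = Q*(1/(Q*(-17 + Q))) + 101/Q = 1/(-17 + Q) + 101/Q)
((921931 + G(618)) + 136507) - 4831483 = ((921931 + 17*(-101 + 6*618)/(618*(-17 + 618))) + 136507) - 4831483 = ((921931 + 17*(1/618)*(-101 + 3708)/601) + 136507) - 4831483 = ((921931 + 17*(1/618)*(1/601)*3607) + 136507) - 4831483 = ((921931 + 61319/371418) + 136507) - 4831483 = (342421829477/371418 + 136507) - 4831483 = 393122986403/371418 - 4831483 = -1401376766491/371418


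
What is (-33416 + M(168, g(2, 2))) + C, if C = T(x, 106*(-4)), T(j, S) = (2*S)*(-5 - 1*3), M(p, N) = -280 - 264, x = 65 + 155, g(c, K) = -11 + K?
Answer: -27176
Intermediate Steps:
x = 220
M(p, N) = -544
T(j, S) = -16*S (T(j, S) = (2*S)*(-5 - 3) = (2*S)*(-8) = -16*S)
C = 6784 (C = -1696*(-4) = -16*(-424) = 6784)
(-33416 + M(168, g(2, 2))) + C = (-33416 - 544) + 6784 = -33960 + 6784 = -27176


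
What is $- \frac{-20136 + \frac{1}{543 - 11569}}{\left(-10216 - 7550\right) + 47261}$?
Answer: $\frac{222019537}{325211870} \approx 0.68269$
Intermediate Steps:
$- \frac{-20136 + \frac{1}{543 - 11569}}{\left(-10216 - 7550\right) + 47261} = - \frac{-20136 + \frac{1}{-11026}}{\left(-10216 - 7550\right) + 47261} = - \frac{-20136 - \frac{1}{11026}}{-17766 + 47261} = - \frac{-222019537}{11026 \cdot 29495} = \left(-1\right) \left(- \frac{222019537}{325211870}\right) = \frac{222019537}{325211870}$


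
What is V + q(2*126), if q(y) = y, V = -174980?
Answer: -174728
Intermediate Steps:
V + q(2*126) = -174980 + 2*126 = -174980 + 252 = -174728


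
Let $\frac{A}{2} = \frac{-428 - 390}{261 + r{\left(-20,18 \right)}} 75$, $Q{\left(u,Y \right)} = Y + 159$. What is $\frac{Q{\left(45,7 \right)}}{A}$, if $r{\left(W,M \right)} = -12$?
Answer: $- \frac{6889}{20450} \approx -0.33687$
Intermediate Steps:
$Q{\left(u,Y \right)} = 159 + Y$
$A = - \frac{40900}{83}$ ($A = 2 \frac{-428 - 390}{261 - 12} \cdot 75 = 2 - \frac{818}{249} \cdot 75 = 2 \left(-818\right) \frac{1}{249} \cdot 75 = 2 \left(\left(- \frac{818}{249}\right) 75\right) = 2 \left(- \frac{20450}{83}\right) = - \frac{40900}{83} \approx -492.77$)
$\frac{Q{\left(45,7 \right)}}{A} = \frac{159 + 7}{- \frac{40900}{83}} = 166 \left(- \frac{83}{40900}\right) = - \frac{6889}{20450}$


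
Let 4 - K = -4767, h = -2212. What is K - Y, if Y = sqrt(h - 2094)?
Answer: 4771 - I*sqrt(4306) ≈ 4771.0 - 65.62*I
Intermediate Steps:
K = 4771 (K = 4 - 1*(-4767) = 4 + 4767 = 4771)
Y = I*sqrt(4306) (Y = sqrt(-2212 - 2094) = sqrt(-4306) = I*sqrt(4306) ≈ 65.62*I)
K - Y = 4771 - I*sqrt(4306)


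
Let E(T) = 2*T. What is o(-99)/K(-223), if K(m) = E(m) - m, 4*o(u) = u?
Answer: 99/892 ≈ 0.11099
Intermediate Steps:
o(u) = u/4
K(m) = m (K(m) = 2*m - m = m)
o(-99)/K(-223) = ((1/4)*(-99))/(-223) = -99/4*(-1/223) = 99/892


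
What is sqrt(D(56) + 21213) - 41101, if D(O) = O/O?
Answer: -41101 + sqrt(21214) ≈ -40955.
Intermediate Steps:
D(O) = 1
sqrt(D(56) + 21213) - 41101 = sqrt(1 + 21213) - 41101 = sqrt(21214) - 41101 = -41101 + sqrt(21214)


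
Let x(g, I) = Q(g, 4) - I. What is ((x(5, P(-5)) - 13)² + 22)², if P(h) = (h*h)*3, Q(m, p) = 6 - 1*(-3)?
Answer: 39225169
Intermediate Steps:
Q(m, p) = 9 (Q(m, p) = 6 + 3 = 9)
P(h) = 3*h² (P(h) = h²*3 = 3*h²)
x(g, I) = 9 - I
((x(5, P(-5)) - 13)² + 22)² = (((9 - 3*(-5)²) - 13)² + 22)² = (((9 - 3*25) - 13)² + 22)² = (((9 - 1*75) - 13)² + 22)² = (((9 - 75) - 13)² + 22)² = ((-66 - 13)² + 22)² = ((-79)² + 22)² = (6241 + 22)² = 6263² = 39225169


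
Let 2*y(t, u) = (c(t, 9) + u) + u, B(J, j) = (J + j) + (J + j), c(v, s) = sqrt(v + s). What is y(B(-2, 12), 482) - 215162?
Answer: -214680 + sqrt(29)/2 ≈ -2.1468e+5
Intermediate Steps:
c(v, s) = sqrt(s + v)
B(J, j) = 2*J + 2*j
y(t, u) = u + sqrt(9 + t)/2 (y(t, u) = ((sqrt(9 + t) + u) + u)/2 = ((u + sqrt(9 + t)) + u)/2 = (sqrt(9 + t) + 2*u)/2 = u + sqrt(9 + t)/2)
y(B(-2, 12), 482) - 215162 = (482 + sqrt(9 + (2*(-2) + 2*12))/2) - 215162 = (482 + sqrt(9 + (-4 + 24))/2) - 215162 = (482 + sqrt(9 + 20)/2) - 215162 = (482 + sqrt(29)/2) - 215162 = -214680 + sqrt(29)/2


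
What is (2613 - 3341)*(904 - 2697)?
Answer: 1305304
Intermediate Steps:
(2613 - 3341)*(904 - 2697) = -728*(-1793) = 1305304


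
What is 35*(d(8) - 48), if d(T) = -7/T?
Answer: -13685/8 ≈ -1710.6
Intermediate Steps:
35*(d(8) - 48) = 35*(-7/8 - 48) = 35*(-391/8) = -13685/8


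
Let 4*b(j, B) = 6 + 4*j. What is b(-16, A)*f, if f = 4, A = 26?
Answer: -58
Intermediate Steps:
b(j, B) = 3/2 + j (b(j, B) = (6 + 4*j)/4 = 3/2 + j)
b(-16, A)*f = (3/2 - 16)*4 = -29/2*4 = -58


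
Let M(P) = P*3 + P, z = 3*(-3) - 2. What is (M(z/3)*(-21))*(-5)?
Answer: -1540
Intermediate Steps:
z = -11 (z = -9 - 2 = -11)
M(P) = 4*P (M(P) = 3*P + P = 4*P)
(M(z/3)*(-21))*(-5) = ((4*(-11/3))*(-21))*(-5) = -44/3*(-21)*(-5) = 308*(-5) = -1540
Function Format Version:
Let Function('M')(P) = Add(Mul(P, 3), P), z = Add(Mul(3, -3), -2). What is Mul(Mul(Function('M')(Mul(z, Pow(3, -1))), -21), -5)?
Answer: -1540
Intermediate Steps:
z = -11 (z = Add(-9, -2) = -11)
Function('M')(P) = Mul(4, P) (Function('M')(P) = Add(Mul(3, P), P) = Mul(4, P))
Mul(Mul(Function('M')(Mul(z, Pow(3, -1))), -21), -5) = Mul(Mul(Mul(4, Mul(-11, Pow(3, -1))), -21), -5) = Mul(Mul(Mul(4, Mul(-11, Rational(1, 3))), -21), -5) = Mul(Mul(Mul(4, Rational(-11, 3)), -21), -5) = Mul(Mul(Rational(-44, 3), -21), -5) = Mul(308, -5) = -1540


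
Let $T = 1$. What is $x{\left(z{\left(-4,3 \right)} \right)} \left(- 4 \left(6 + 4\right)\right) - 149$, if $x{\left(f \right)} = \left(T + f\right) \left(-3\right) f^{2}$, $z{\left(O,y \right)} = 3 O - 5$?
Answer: $-555029$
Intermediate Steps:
$z{\left(O,y \right)} = -5 + 3 O$
$x{\left(f \right)} = f^{2} \left(-3 - 3 f\right)$ ($x{\left(f \right)} = \left(1 + f\right) \left(-3\right) f^{2} = \left(-3 - 3 f\right) f^{2} = f^{2} \left(-3 - 3 f\right)$)
$x{\left(z{\left(-4,3 \right)} \right)} \left(- 4 \left(6 + 4\right)\right) - 149 = 3 \left(-5 + 3 \left(-4\right)\right)^{2} \left(-1 - \left(-5 + 3 \left(-4\right)\right)\right) \left(- 4 \left(6 + 4\right)\right) - 149 = 3 \left(-5 - 12\right)^{2} \left(-1 - \left(-5 - 12\right)\right) \left(\left(-4\right) 10\right) - 149 = 3 \left(-17\right)^{2} \left(-1 - -17\right) \left(-40\right) - 149 = 3 \cdot 289 \left(-1 + 17\right) \left(-40\right) - 149 = 3 \cdot 289 \cdot 16 \left(-40\right) - 149 = 13872 \left(-40\right) - 149 = -554880 - 149 = -555029$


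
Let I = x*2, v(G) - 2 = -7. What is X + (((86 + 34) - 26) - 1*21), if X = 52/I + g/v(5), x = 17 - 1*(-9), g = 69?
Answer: 301/5 ≈ 60.200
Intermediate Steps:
v(G) = -5 (v(G) = 2 - 7 = -5)
x = 26 (x = 17 + 9 = 26)
I = 52 (I = 26*2 = 52)
X = -64/5 (X = 52/52 + 69/(-5) = 52*(1/52) + 69*(-⅕) = 1 - 69/5 = -64/5 ≈ -12.800)
X + (((86 + 34) - 26) - 1*21) = -64/5 + (((86 + 34) - 26) - 1*21) = -64/5 + ((120 - 26) - 21) = -64/5 + (94 - 21) = -64/5 + 73 = 301/5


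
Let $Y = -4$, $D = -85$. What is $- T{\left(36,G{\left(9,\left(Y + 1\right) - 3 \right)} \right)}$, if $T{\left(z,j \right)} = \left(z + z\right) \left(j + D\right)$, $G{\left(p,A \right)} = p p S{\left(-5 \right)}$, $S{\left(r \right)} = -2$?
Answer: $17784$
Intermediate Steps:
$G{\left(p,A \right)} = - 2 p^{2}$ ($G{\left(p,A \right)} = p p \left(-2\right) = p^{2} \left(-2\right) = - 2 p^{2}$)
$T{\left(z,j \right)} = 2 z \left(-85 + j\right)$ ($T{\left(z,j \right)} = \left(z + z\right) \left(j - 85\right) = 2 z \left(-85 + j\right)$)
$- T{\left(36,G{\left(9,\left(Y + 1\right) - 3 \right)} \right)} = - 2 \cdot 36 \left(-85 - 2 \cdot 9^{2}\right) = - 2 \cdot 36 \left(-85 - 162\right) = - 2 \cdot 36 \left(-247\right) = \left(-1\right) \left(-17784\right) = 17784$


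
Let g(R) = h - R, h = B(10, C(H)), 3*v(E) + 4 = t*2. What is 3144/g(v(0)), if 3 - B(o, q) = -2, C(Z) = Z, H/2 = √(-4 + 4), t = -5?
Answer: 9432/29 ≈ 325.24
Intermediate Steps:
H = 0 (H = 2*√(-4 + 4) = 2*√0 = 2*0 = 0)
v(E) = -14/3 (v(E) = -4/3 + (-5*2)/3 = -4/3 + (⅓)*(-10) = -4/3 - 10/3 = -14/3)
B(o, q) = 5 (B(o, q) = 3 - 1*(-2) = 3 + 2 = 5)
h = 5
g(R) = 5 - R
3144/g(v(0)) = 3144/(5 - 1*(-14/3)) = 3144/(5 + 14/3) = 3144/(29/3) = 3144*(3/29) = 9432/29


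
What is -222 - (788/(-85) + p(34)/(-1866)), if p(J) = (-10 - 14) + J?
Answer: -16870081/79305 ≈ -212.72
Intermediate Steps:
p(J) = -24 + J
-222 - (788/(-85) + p(34)/(-1866)) = -222 - (788/(-85) + (-24 + 34)/(-1866)) = -222 - (788*(-1/85) + 10*(-1/1866)) = -222 - (-788/85 - 5/933) = -222 - 1*(-735629/79305) = -222 + 735629/79305 = -16870081/79305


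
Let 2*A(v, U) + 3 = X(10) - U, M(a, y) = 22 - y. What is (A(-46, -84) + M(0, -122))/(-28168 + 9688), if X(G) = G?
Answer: -379/36960 ≈ -0.010254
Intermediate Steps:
A(v, U) = 7/2 - U/2 (A(v, U) = -3/2 + (10 - U)/2 = -3/2 + (5 - U/2) = 7/2 - U/2)
(A(-46, -84) + M(0, -122))/(-28168 + 9688) = ((7/2 - ½*(-84)) + (22 - 1*(-122)))/(-28168 + 9688) = ((7/2 + 42) + (22 + 122))/(-18480) = (91/2 + 144)*(-1/18480) = (379/2)*(-1/18480) = -379/36960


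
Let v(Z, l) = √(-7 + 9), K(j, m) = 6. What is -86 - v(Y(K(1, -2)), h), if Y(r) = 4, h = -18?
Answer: -86 - √2 ≈ -87.414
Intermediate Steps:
v(Z, l) = √2
-86 - v(Y(K(1, -2)), h) = -86 - √2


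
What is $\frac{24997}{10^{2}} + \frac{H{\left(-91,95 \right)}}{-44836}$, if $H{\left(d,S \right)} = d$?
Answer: $\frac{70048412}{280225} \approx 249.97$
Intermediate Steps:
$\frac{24997}{10^{2}} + \frac{H{\left(-91,95 \right)}}{-44836} = \frac{24997}{10^{2}} - \frac{91}{-44836} = \frac{24997}{100} - - \frac{91}{44836} = 24997 \cdot \frac{1}{100} + \frac{91}{44836} = \frac{24997}{100} + \frac{91}{44836} = \frac{70048412}{280225}$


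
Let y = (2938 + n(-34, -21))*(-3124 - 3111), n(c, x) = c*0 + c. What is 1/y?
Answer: -1/18106440 ≈ -5.5229e-8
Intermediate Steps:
n(c, x) = c (n(c, x) = 0 + c = c)
y = -18106440 (y = (2938 - 34)*(-3124 - 3111) = 2904*(-6235) = -18106440)
1/y = 1/(-18106440) = -1/18106440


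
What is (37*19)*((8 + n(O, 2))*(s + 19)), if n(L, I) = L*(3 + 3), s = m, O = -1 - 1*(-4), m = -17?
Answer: 36556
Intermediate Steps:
O = 3 (O = -1 + 4 = 3)
s = -17
n(L, I) = 6*L (n(L, I) = L*6 = 6*L)
(37*19)*((8 + n(O, 2))*(s + 19)) = (37*19)*((8 + 6*3)*(-17 + 19)) = 703*((8 + 18)*2) = 703*(26*2) = 703*52 = 36556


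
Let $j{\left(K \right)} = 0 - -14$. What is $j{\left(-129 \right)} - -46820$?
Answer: $46834$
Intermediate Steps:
$j{\left(K \right)} = 14$ ($j{\left(K \right)} = 0 + 14 = 14$)
$j{\left(-129 \right)} - -46820 = 14 - -46820 = 14 + 46820 = 46834$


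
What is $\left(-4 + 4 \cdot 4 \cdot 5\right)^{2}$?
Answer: $5776$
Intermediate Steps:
$\left(-4 + 4 \cdot 4 \cdot 5\right)^{2} = \left(-4 + 16 \cdot 5\right)^{2} = \left(-4 + 80\right)^{2} = 76^{2} = 5776$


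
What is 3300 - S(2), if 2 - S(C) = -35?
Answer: 3263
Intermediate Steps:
S(C) = 37 (S(C) = 2 - 1*(-35) = 2 + 35 = 37)
3300 - S(2) = 3300 - 1*37 = 3300 - 37 = 3263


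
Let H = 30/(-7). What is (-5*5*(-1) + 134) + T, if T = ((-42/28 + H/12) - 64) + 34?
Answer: 890/7 ≈ 127.14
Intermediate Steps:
H = -30/7 (H = 30*(-1/7) = -30/7 ≈ -4.2857)
T = -223/7 (T = ((-42/28 - 30/7/12) - 64) + 34 = ((-42*1/28 - 30/7*1/12) - 64) + 34 = ((-3/2 - 5/14) - 64) + 34 = (-13/7 - 64) + 34 = -461/7 + 34 = -223/7 ≈ -31.857)
(-5*5*(-1) + 134) + T = (-5*5*(-1) + 134) - 223/7 = (-25*(-1) + 134) - 223/7 = (25 + 134) - 223/7 = 159 - 223/7 = 890/7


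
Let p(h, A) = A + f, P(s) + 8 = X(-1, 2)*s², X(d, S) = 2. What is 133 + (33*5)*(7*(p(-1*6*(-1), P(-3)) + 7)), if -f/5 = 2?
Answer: 8218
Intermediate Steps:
f = -10 (f = -5*2 = -10)
P(s) = -8 + 2*s²
p(h, A) = -10 + A (p(h, A) = A - 10 = -10 + A)
133 + (33*5)*(7*(p(-1*6*(-1), P(-3)) + 7)) = 133 + (33*5)*(7*((-10 + (-8 + 2*(-3)²)) + 7)) = 133 + 165*(7*((-10 + (-8 + 2*9)) + 7)) = 133 + 165*(7*((-10 + (-8 + 18)) + 7)) = 133 + 165*(7*((-10 + 10) + 7)) = 133 + 165*(7*(0 + 7)) = 133 + 165*(7*7) = 133 + 165*49 = 133 + 8085 = 8218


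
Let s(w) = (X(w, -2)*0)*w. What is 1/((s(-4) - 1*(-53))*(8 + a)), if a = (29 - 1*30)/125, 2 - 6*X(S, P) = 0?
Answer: 125/52947 ≈ 0.0023609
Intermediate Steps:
X(S, P) = ⅓ (X(S, P) = ⅓ - ⅙*0 = ⅓ + 0 = ⅓)
a = -1/125 (a = (29 - 30)*(1/125) = -1*1/125 = -1/125 ≈ -0.0080000)
s(w) = 0 (s(w) = ((⅓)*0)*w = 0*w = 0)
1/((s(-4) - 1*(-53))*(8 + a)) = 1/((0 - 1*(-53))*(8 - 1/125)) = 1/((0 + 53)*(999/125)) = 1/(53*(999/125)) = 1/(52947/125) = 125/52947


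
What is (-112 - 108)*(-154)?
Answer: 33880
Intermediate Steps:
(-112 - 108)*(-154) = -220*(-154) = 33880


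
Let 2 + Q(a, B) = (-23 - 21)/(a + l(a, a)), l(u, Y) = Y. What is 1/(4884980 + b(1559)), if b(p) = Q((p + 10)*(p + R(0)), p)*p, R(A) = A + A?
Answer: 1569/7659641456 ≈ 2.0484e-7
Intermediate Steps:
R(A) = 2*A
Q(a, B) = -2 - 22/a (Q(a, B) = -2 + (-23 - 21)/(a + a) = -2 - 44*1/(2*a) = -2 - 22/a)
b(p) = p*(-2 - 22/(p*(10 + p))) (b(p) = (-2 - 22*1/((p + 10)*(p + 2*0)))*p = (-2 - 22*1/((10 + p)*(p + 0)))*p = (-2 - 22*1/(p*(10 + p)))*p = (-2 - 22/(p*(10 + p)))*p = p*(-2 - 22/(p*(10 + p))))
1/(4884980 + b(1559)) = 1/(4884980 - (22 + 2*1559² + 20*1559)/(10 + 1559)) = 1/(4884980 - 1*(22 + 2*2430481 + 31180)/1569) = 1/(4884980 - 1*1/1569*(22 + 4860962 + 31180)) = 1/(4884980 - 1*1/1569*4892164) = 1/(4884980 - 4892164/1569) = 1/(7659641456/1569) = 1569/7659641456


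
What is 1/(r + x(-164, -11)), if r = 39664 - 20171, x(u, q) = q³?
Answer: 1/18162 ≈ 5.5060e-5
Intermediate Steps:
r = 19493
1/(r + x(-164, -11)) = 1/(19493 + (-11)³) = 1/(19493 - 1331) = 1/18162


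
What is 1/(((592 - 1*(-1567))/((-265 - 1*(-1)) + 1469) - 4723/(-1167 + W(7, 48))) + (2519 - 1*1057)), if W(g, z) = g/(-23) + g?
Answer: 32157835/47203269948 ≈ 0.00068126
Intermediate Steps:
W(g, z) = 22*g/23 (W(g, z) = g*(-1/23) + g = -g/23 + g = 22*g/23)
1/(((592 - 1*(-1567))/((-265 - 1*(-1)) + 1469) - 4723/(-1167 + W(7, 48))) + (2519 - 1*1057)) = 1/(((592 - 1*(-1567))/((-265 - 1*(-1)) + 1469) - 4723/(-1167 + (22/23)*7)) + (2519 - 1*1057)) = 1/(((592 + 1567)/((-265 + 1) + 1469) - 4723/(-1167 + 154/23)) + (2519 - 1057)) = 1/((2159/(-264 + 1469) - 4723/(-26687/23)) + 1462) = 1/((2159/1205 - 4723*(-23/26687)) + 1462) = 1/((2159*(1/1205) + 108629/26687) + 1462) = 1/((2159/1205 + 108629/26687) + 1462) = 1/(188515178/32157835 + 1462) = 1/(47203269948/32157835) = 32157835/47203269948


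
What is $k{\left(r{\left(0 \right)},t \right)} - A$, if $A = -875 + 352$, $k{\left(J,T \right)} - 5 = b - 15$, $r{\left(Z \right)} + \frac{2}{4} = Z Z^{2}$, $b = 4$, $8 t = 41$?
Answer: $517$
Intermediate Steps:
$t = \frac{41}{8}$ ($t = \frac{1}{8} \cdot 41 = \frac{41}{8} \approx 5.125$)
$r{\left(Z \right)} = - \frac{1}{2} + Z^{3}$ ($r{\left(Z \right)} = - \frac{1}{2} + Z Z^{2} = - \frac{1}{2} + Z^{3}$)
$k{\left(J,T \right)} = -6$ ($k{\left(J,T \right)} = 5 + \left(4 - 15\right) = 5 - 11 = -6$)
$A = -523$
$k{\left(r{\left(0 \right)},t \right)} - A = -6 - -523 = -6 + 523 = 517$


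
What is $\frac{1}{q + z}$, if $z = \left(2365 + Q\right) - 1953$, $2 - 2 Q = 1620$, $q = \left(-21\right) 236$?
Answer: $- \frac{1}{5353} \approx -0.00018681$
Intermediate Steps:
$q = -4956$
$Q = -809$ ($Q = 1 - 810 = -809$)
$z = -397$ ($z = \left(2365 - 809\right) - 1953 = 1556 - 1953 = -397$)
$\frac{1}{q + z} = \frac{1}{-4956 - 397} = \frac{1}{-5353} = - \frac{1}{5353}$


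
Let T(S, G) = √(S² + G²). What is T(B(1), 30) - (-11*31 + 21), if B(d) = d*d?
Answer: 320 + √901 ≈ 350.02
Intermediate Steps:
B(d) = d²
T(S, G) = √(G² + S²)
T(B(1), 30) - (-11*31 + 21) = √(30² + (1²)²) - (-11*31 + 21) = √(900 + 1²) - (-341 + 21) = √(900 + 1) - 1*(-320) = √901 + 320 = 320 + √901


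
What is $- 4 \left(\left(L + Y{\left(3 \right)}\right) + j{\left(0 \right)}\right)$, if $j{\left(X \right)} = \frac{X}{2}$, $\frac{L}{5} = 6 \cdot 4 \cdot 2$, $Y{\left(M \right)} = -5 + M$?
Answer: $-952$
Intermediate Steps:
$L = 240$ ($L = 5 \cdot 6 \cdot 4 \cdot 2 = 5 \cdot 24 \cdot 2 = 5 \cdot 48 = 240$)
$j{\left(X \right)} = \frac{X}{2}$ ($j{\left(X \right)} = X \frac{1}{2} = \frac{X}{2}$)
$- 4 \left(\left(L + Y{\left(3 \right)}\right) + j{\left(0 \right)}\right) = - 4 \left(\left(240 + \left(-5 + 3\right)\right) + \frac{1}{2} \cdot 0\right) = - 4 \left(\left(240 - 2\right) + 0\right) = - 4 \left(238 + 0\right) = \left(-4\right) 238 = -952$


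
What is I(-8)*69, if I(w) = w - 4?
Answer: -828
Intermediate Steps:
I(w) = -4 + w
I(-8)*69 = (-4 - 8)*69 = -12*69 = -828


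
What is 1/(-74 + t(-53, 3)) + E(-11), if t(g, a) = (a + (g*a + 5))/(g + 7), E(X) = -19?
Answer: -61853/3253 ≈ -19.014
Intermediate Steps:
t(g, a) = (5 + a + a*g)/(7 + g) (t(g, a) = (a + (a*g + 5))/(7 + g) = (a + (5 + a*g))/(7 + g) = (5 + a + a*g)/(7 + g))
1/(-74 + t(-53, 3)) + E(-11) = 1/(-74 + (5 + 3 + 3*(-53))/(7 - 53)) - 19 = 1/(-74 + (5 + 3 - 159)/(-46)) - 19 = 1/(-74 - 1/46*(-151)) - 19 = 1/(-74 + 151/46) - 19 = 1/(-3253/46) - 19 = -46/3253 - 19 = -61853/3253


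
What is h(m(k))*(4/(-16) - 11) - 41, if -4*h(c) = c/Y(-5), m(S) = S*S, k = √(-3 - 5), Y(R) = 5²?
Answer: -419/10 ≈ -41.900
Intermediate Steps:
Y(R) = 25
k = 2*I*√2 (k = √(-8) = 2*I*√2 ≈ 2.8284*I)
m(S) = S²
h(c) = -c/100 (h(c) = -c/(4*25) = -c/100)
h(m(k))*(4/(-16) - 11) - 41 = (-(2*I*√2)²/100)*(4/(-16) - 11) - 41 = (-1/100*(-8))*(4*(-1/16) - 11) - 41 = 2*(-¼ - 11)/25 - 41 = (2/25)*(-45/4) - 41 = -9/10 - 41 = -419/10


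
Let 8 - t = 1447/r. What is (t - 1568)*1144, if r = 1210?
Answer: -98230444/55 ≈ -1.7860e+6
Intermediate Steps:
t = 8233/1210 (t = 8 - 1447/1210 = 8233/1210 ≈ 6.8041)
(t - 1568)*1144 = (8233/1210 - 1568)*1144 = -1889047/1210*1144 = -98230444/55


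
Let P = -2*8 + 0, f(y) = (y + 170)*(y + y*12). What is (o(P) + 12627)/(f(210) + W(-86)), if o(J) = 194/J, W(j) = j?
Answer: 100919/8298512 ≈ 0.012161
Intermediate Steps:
f(y) = 13*y*(170 + y) (f(y) = (170 + y)*(y + 12*y) = (170 + y)*(13*y) = 13*y*(170 + y))
P = -16 (P = -16 + 0 = -16)
(o(P) + 12627)/(f(210) + W(-86)) = (194/(-16) + 12627)/(13*210*(170 + 210) - 86) = (194*(-1/16) + 12627)/(13*210*380 - 86) = (-97/8 + 12627)/(1037400 - 86) = (100919/8)/1037314 = (100919/8)*(1/1037314) = 100919/8298512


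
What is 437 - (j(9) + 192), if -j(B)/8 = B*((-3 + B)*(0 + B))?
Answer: 4133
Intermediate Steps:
j(B) = -8*B²*(-3 + B) (j(B) = -8*B*(-3 + B)*(0 + B) = -8*B*(-3 + B)*B = -8*B*B*(-3 + B) = -8*B²*(-3 + B))
437 - (j(9) + 192) = 437 - (8*9²*(3 - 1*9) + 192) = 437 - (8*81*(3 - 9) + 192) = 437 - (8*81*(-6) + 192) = 437 - (-3888 + 192) = 437 - 1*(-3696) = 437 + 3696 = 4133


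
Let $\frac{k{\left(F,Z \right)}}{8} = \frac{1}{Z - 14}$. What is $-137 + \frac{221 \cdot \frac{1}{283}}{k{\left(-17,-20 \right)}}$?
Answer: $- \frac{158841}{1132} \approx -140.32$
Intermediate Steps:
$k{\left(F,Z \right)} = \frac{8}{-14 + Z}$ ($k{\left(F,Z \right)} = \frac{8}{Z - 14} = \frac{8}{-14 + Z}$)
$-137 + \frac{221 \cdot \frac{1}{283}}{k{\left(-17,-20 \right)}} = -137 + \frac{221 \cdot \frac{1}{283}}{8 \frac{1}{-14 - 20}} = -137 + \frac{221 \cdot \frac{1}{283}}{8 \frac{1}{-34}} = -137 + \frac{221}{283 \cdot 8 \left(- \frac{1}{34}\right)} = -137 + \frac{221}{283 \left(- \frac{4}{17}\right)} = -137 + \frac{221}{283} \left(- \frac{17}{4}\right) = -137 - \frac{3757}{1132} = - \frac{158841}{1132}$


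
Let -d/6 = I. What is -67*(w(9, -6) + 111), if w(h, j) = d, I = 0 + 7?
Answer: -4623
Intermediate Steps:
I = 7
d = -42 (d = -6*7 = -42)
w(h, j) = -42
-67*(w(9, -6) + 111) = -67*(-42 + 111) = -67*69 = -4623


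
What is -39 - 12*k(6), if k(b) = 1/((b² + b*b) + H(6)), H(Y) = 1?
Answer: -2859/73 ≈ -39.164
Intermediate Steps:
k(b) = 1/(1 + 2*b²) (k(b) = 1/((b² + b*b) + 1) = 1/((b² + b²) + 1) = 1/(2*b² + 1) = 1/(1 + 2*b²))
-39 - 12*k(6) = -39 - 12/(1 + 2*6²) = -39 - 12/(1 + 2*36) = -39 - 12/(1 + 72) = -39 - 12/73 = -2859/73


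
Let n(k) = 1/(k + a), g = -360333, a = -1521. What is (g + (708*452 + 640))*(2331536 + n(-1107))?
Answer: -243111953935939/2628 ≈ -9.2508e+10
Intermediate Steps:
n(k) = 1/(-1521 + k) (n(k) = 1/(k - 1521) = 1/(-1521 + k))
(g + (708*452 + 640))*(2331536 + n(-1107)) = (-360333 + (708*452 + 640))*(2331536 + 1/(-1521 - 1107)) = (-360333 + (320016 + 640))*(2331536 + 1/(-2628)) = (-360333 + 320656)*(2331536 - 1/2628) = -39677*6127276607/2628 = -243111953935939/2628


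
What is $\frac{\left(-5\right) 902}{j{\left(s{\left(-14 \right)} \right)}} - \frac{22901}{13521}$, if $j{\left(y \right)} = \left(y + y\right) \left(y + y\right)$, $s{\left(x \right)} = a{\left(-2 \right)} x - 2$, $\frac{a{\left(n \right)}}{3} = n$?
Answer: $- \frac{8255183}{4434888} \approx -1.8614$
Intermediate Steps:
$a{\left(n \right)} = 3 n$
$s{\left(x \right)} = -2 - 6 x$ ($s{\left(x \right)} = 3 \left(-2\right) x - 2 = - 6 x - 2 = -2 - 6 x$)
$j{\left(y \right)} = 4 y^{2}$ ($j{\left(y \right)} = 2 y 2 y = 4 y^{2}$)
$\frac{\left(-5\right) 902}{j{\left(s{\left(-14 \right)} \right)}} - \frac{22901}{13521} = \frac{\left(-5\right) 902}{4 \left(-2 - -84\right)^{2}} - \frac{22901}{13521} = - \frac{4510}{4 \left(-2 + 84\right)^{2}} - \frac{22901}{13521} = - \frac{4510}{4 \cdot 82^{2}} - \frac{22901}{13521} = - \frac{4510}{4 \cdot 6724} - \frac{22901}{13521} = - \frac{4510}{26896} - \frac{22901}{13521} = \left(-4510\right) \frac{1}{26896} - \frac{22901}{13521} = - \frac{55}{328} - \frac{22901}{13521} = - \frac{8255183}{4434888}$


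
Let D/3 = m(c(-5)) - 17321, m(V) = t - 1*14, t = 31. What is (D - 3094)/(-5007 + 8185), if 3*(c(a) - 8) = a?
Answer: -3929/227 ≈ -17.308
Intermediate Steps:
c(a) = 8 + a/3
m(V) = 17 (m(V) = 31 - 1*14 = 31 - 14 = 17)
D = -51912 (D = 3*(17 - 17321) = 3*(-17304) = -51912)
(D - 3094)/(-5007 + 8185) = (-51912 - 3094)/(-5007 + 8185) = -55006/3178 = -55006*1/3178 = -3929/227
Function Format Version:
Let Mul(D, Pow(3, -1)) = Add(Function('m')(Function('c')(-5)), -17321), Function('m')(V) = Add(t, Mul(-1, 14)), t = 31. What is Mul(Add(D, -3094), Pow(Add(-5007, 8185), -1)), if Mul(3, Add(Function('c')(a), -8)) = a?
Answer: Rational(-3929, 227) ≈ -17.308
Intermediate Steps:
Function('c')(a) = Add(8, Mul(Rational(1, 3), a))
Function('m')(V) = 17 (Function('m')(V) = Add(31, Mul(-1, 14)) = Add(31, -14) = 17)
D = -51912 (D = Mul(3, Add(17, -17321)) = Mul(3, -17304) = -51912)
Mul(Add(D, -3094), Pow(Add(-5007, 8185), -1)) = Mul(Add(-51912, -3094), Pow(Add(-5007, 8185), -1)) = Mul(-55006, Pow(3178, -1)) = Mul(-55006, Rational(1, 3178)) = Rational(-3929, 227)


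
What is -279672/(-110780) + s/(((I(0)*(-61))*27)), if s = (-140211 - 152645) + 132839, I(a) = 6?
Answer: 1707533497/91227330 ≈ 18.717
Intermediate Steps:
s = -160017 (s = -292856 + 132839 = -160017)
-279672/(-110780) + s/(((I(0)*(-61))*27)) = -279672/(-110780) - 160017/((6*(-61))*27) = -279672*(-1/110780) - 160017/((-366*27)) = 69918/27695 - 160017/(-9882) = 69918/27695 - 160017*(-1/9882) = 69918/27695 + 53339/3294 = 1707533497/91227330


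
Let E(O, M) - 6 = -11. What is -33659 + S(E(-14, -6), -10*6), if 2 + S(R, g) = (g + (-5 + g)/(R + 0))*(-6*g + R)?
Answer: -50346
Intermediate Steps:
E(O, M) = -5 (E(O, M) = 6 - 11 = -5)
S(R, g) = -2 + (R - 6*g)*(g + (-5 + g)/R) (S(R, g) = -2 + (g + (-5 + g)/(R + 0))*(-6*g + R) = -2 + (g + (-5 + g)/R)*(R - 6*g) = -2 + (R - 6*g)*(g + (-5 + g)/R))
-33659 + S(E(-14, -6), -10*6) = -33659 + (-6*(-10*6)**2 + 30*(-10*6) - 5*(-7 - 10*6 - 6*(-10*6)**2 - (-50)*6))/(-5) = -33659 - (-6*(-60)**2 + 30*(-60) - 5*(-7 - 60 - 6*(-60)**2 - 5*(-60)))/5 = -33659 - (-6*3600 - 1800 - 5*(-7 - 60 - 6*3600 + 300))/5 = -33659 - (-21600 - 1800 - 5*(-7 - 60 - 21600 + 300))/5 = -33659 - (-21600 - 1800 - 5*(-21367))/5 = -33659 - (-21600 - 1800 + 106835)/5 = -33659 - 1/5*83435 = -33659 - 16687 = -50346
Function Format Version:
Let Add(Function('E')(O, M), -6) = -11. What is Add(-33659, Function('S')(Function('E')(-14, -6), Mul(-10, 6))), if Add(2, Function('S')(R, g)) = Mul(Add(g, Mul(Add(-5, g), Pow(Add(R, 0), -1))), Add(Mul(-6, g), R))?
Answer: -50346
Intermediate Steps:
Function('E')(O, M) = -5 (Function('E')(O, M) = Add(6, -11) = -5)
Function('S')(R, g) = Add(-2, Mul(Add(R, Mul(-6, g)), Add(g, Mul(Pow(R, -1), Add(-5, g))))) (Function('S')(R, g) = Add(-2, Mul(Add(g, Mul(Add(-5, g), Pow(Add(R, 0), -1))), Add(Mul(-6, g), R))) = Add(-2, Mul(Add(g, Mul(Add(-5, g), Pow(R, -1))), Add(R, Mul(-6, g)))) = Add(-2, Mul(Add(g, Mul(Pow(R, -1), Add(-5, g))), Add(R, Mul(-6, g)))) = Add(-2, Mul(Add(R, Mul(-6, g)), Add(g, Mul(Pow(R, -1), Add(-5, g))))))
Add(-33659, Function('S')(Function('E')(-14, -6), Mul(-10, 6))) = Add(-33659, Mul(Pow(-5, -1), Add(Mul(-6, Pow(Mul(-10, 6), 2)), Mul(30, Mul(-10, 6)), Mul(-5, Add(-7, Mul(-10, 6), Mul(-6, Pow(Mul(-10, 6), 2)), Mul(-5, Mul(-10, 6))))))) = Add(-33659, Mul(Rational(-1, 5), Add(Mul(-6, Pow(-60, 2)), Mul(30, -60), Mul(-5, Add(-7, -60, Mul(-6, Pow(-60, 2)), Mul(-5, -60)))))) = Add(-33659, Mul(Rational(-1, 5), Add(Mul(-6, 3600), -1800, Mul(-5, Add(-7, -60, Mul(-6, 3600), 300))))) = Add(-33659, Mul(Rational(-1, 5), Add(-21600, -1800, Mul(-5, Add(-7, -60, -21600, 300))))) = Add(-33659, Mul(Rational(-1, 5), Add(-21600, -1800, Mul(-5, -21367)))) = Add(-33659, Mul(Rational(-1, 5), Add(-21600, -1800, 106835))) = Add(-33659, Mul(Rational(-1, 5), 83435)) = Add(-33659, -16687) = -50346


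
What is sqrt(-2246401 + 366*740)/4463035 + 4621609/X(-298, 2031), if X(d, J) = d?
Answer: -4621609/298 + I*sqrt(1975561)/4463035 ≈ -15509.0 + 0.00031493*I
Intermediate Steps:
sqrt(-2246401 + 366*740)/4463035 + 4621609/X(-298, 2031) = sqrt(-2246401 + 366*740)/4463035 + 4621609/(-298) = sqrt(-2246401 + 270840)*(1/4463035) + 4621609*(-1/298) = sqrt(-1975561)*(1/4463035) - 4621609/298 = (I*sqrt(1975561))*(1/4463035) - 4621609/298 = I*sqrt(1975561)/4463035 - 4621609/298 = -4621609/298 + I*sqrt(1975561)/4463035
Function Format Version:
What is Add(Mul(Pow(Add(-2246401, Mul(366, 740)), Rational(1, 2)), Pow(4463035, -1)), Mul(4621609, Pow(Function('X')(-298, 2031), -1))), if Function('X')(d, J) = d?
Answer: Add(Rational(-4621609, 298), Mul(Rational(1, 4463035), I, Pow(1975561, Rational(1, 2)))) ≈ Add(-15509., Mul(0.00031493, I))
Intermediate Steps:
Add(Mul(Pow(Add(-2246401, Mul(366, 740)), Rational(1, 2)), Pow(4463035, -1)), Mul(4621609, Pow(Function('X')(-298, 2031), -1))) = Add(Mul(Pow(Add(-2246401, Mul(366, 740)), Rational(1, 2)), Pow(4463035, -1)), Mul(4621609, Pow(-298, -1))) = Add(Mul(Pow(Add(-2246401, 270840), Rational(1, 2)), Rational(1, 4463035)), Mul(4621609, Rational(-1, 298))) = Add(Mul(Pow(-1975561, Rational(1, 2)), Rational(1, 4463035)), Rational(-4621609, 298)) = Add(Mul(Mul(I, Pow(1975561, Rational(1, 2))), Rational(1, 4463035)), Rational(-4621609, 298)) = Add(Mul(Rational(1, 4463035), I, Pow(1975561, Rational(1, 2))), Rational(-4621609, 298)) = Add(Rational(-4621609, 298), Mul(Rational(1, 4463035), I, Pow(1975561, Rational(1, 2))))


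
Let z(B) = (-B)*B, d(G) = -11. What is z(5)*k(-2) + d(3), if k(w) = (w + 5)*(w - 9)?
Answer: 814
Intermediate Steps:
z(B) = -B²
k(w) = (-9 + w)*(5 + w) (k(w) = (5 + w)*(-9 + w) = (-9 + w)*(5 + w))
z(5)*k(-2) + d(3) = (-1*5²)*(-45 + (-2)² - 4*(-2)) - 11 = (-1*25)*(-45 + 4 + 8) - 11 = -25*(-33) - 11 = 825 - 11 = 814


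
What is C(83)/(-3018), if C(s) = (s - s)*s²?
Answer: 0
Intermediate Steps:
C(s) = 0 (C(s) = 0*s² = 0)
C(83)/(-3018) = 0/(-3018) = 0*(-1/3018) = 0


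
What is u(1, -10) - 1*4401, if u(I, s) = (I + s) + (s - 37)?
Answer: -4457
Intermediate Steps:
u(I, s) = -37 + I + 2*s (u(I, s) = (I + s) + (-37 + s) = -37 + I + 2*s)
u(1, -10) - 1*4401 = (-37 + 1 + 2*(-10)) - 1*4401 = (-37 + 1 - 20) - 4401 = -56 - 4401 = -4457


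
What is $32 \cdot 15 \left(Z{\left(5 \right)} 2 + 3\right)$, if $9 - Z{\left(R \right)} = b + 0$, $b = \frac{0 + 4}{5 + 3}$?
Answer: $9600$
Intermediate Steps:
$b = \frac{1}{2}$ ($b = \frac{4}{8} = 4 \cdot \frac{1}{8} = \frac{1}{2} \approx 0.5$)
$Z{\left(R \right)} = \frac{17}{2}$ ($Z{\left(R \right)} = 9 - \left(\frac{1}{2} + 0\right) = 9 - \frac{1}{2} = \frac{17}{2}$)
$32 \cdot 15 \left(Z{\left(5 \right)} 2 + 3\right) = 32 \cdot 15 \left(\frac{17}{2} \cdot 2 + 3\right) = 480 \left(17 + 3\right) = 480 \cdot 20 = 9600$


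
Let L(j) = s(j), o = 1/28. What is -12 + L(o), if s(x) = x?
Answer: -335/28 ≈ -11.964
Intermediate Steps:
o = 1/28 (o = 1*(1/28) = 1/28 ≈ 0.035714)
L(j) = j
-12 + L(o) = -12 + 1/28 = -335/28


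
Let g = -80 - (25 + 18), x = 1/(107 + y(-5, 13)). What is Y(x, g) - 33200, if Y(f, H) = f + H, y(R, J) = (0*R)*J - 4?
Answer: -3432268/103 ≈ -33323.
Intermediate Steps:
y(R, J) = -4 (y(R, J) = 0*J - 4 = 0 - 4 = -4)
x = 1/103 (x = 1/(107 - 4) = 1/103 ≈ 0.0097087)
g = -123 (g = -80 - 1*43 = -80 - 43 = -123)
Y(f, H) = H + f
Y(x, g) - 33200 = (-123 + 1/103) - 33200 = -12668/103 - 33200 = -3432268/103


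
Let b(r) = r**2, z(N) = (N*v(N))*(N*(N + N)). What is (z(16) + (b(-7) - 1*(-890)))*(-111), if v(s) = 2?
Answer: -1922853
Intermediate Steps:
z(N) = 4*N**3 (z(N) = (N*2)*(N*(N + N)) = (2*N)*(N*(2*N)) = (2*N)*(2*N**2) = 4*N**3)
(z(16) + (b(-7) - 1*(-890)))*(-111) = (4*16**3 + ((-7)**2 - 1*(-890)))*(-111) = (4*4096 + (49 + 890))*(-111) = (16384 + 939)*(-111) = 17323*(-111) = -1922853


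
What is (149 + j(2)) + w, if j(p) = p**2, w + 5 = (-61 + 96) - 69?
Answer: 114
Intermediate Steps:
w = -39 (w = -5 + ((-61 + 96) - 69) = -5 + (35 - 69) = -5 - 34 = -39)
(149 + j(2)) + w = (149 + 2**2) - 39 = (149 + 4) - 39 = 153 - 39 = 114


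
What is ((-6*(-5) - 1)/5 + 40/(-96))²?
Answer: 104329/3600 ≈ 28.980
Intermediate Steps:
((-6*(-5) - 1)/5 + 40/(-96))² = ((30 - 1)*(⅕) + 40*(-1/96))² = (29*(⅕) - 5/12)² = (29/5 - 5/12)² = (323/60)² = 104329/3600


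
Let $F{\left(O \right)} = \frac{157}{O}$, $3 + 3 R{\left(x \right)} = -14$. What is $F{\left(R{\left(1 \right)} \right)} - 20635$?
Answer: $- \frac{351266}{17} \approx -20663.0$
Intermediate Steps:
$R{\left(x \right)} = - \frac{17}{3}$ ($R{\left(x \right)} = -1 + \frac{1}{3} \left(-14\right) = -1 - \frac{14}{3} = - \frac{17}{3}$)
$F{\left(R{\left(1 \right)} \right)} - 20635 = \frac{157}{- \frac{17}{3}} - 20635 = 157 \left(- \frac{3}{17}\right) - 20635 = - \frac{471}{17} - 20635 = - \frac{351266}{17}$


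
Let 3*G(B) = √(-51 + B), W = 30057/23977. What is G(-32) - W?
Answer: -30057/23977 + I*√83/3 ≈ -1.2536 + 3.0368*I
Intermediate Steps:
W = 30057/23977 (W = 30057*(1/23977) = 30057/23977 ≈ 1.2536)
G(B) = √(-51 + B)/3
G(-32) - W = √(-51 - 32)/3 - 1*30057/23977 = √(-83)/3 - 30057/23977 = (I*√83)/3 - 30057/23977 = I*√83/3 - 30057/23977 = -30057/23977 + I*√83/3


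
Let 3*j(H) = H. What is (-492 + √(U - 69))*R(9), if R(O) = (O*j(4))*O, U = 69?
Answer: -53136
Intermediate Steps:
j(H) = H/3
R(O) = 4*O²/3 (R(O) = (O*((⅓)*4))*O = (O*(4/3))*O = (4*O/3)*O = 4*O²/3)
(-492 + √(U - 69))*R(9) = (-492 + √(69 - 69))*((4/3)*9²) = (-492 + √0)*((4/3)*81) = (-492 + 0)*108 = -492*108 = -53136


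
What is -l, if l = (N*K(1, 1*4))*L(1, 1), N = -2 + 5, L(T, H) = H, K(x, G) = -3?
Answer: 9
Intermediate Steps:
N = 3
l = -9 (l = (3*(-3))*1 = -9*1 = -9)
-l = -1*(-9) = 9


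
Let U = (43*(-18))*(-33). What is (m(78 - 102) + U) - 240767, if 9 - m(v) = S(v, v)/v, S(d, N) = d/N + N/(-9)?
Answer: -15495541/72 ≈ -2.1522e+5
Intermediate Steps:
S(d, N) = -N/9 + d/N (S(d, N) = d/N + N*(-⅑) = d/N - N/9 = -N/9 + d/N)
m(v) = 9 - (1 - v/9)/v (m(v) = 9 - (-v/9 + v/v)/v = 9 - (-v/9 + 1)/v = 9 - (1 - v/9)/v)
U = 25542 (U = -774*(-33) = 25542)
(m(78 - 102) + U) - 240767 = ((82/9 - 1/(78 - 102)) + 25542) - 240767 = ((82/9 - 1/(-24)) + 25542) - 240767 = ((82/9 - 1*(-1/24)) + 25542) - 240767 = ((82/9 + 1/24) + 25542) - 240767 = (659/72 + 25542) - 240767 = 1839683/72 - 240767 = -15495541/72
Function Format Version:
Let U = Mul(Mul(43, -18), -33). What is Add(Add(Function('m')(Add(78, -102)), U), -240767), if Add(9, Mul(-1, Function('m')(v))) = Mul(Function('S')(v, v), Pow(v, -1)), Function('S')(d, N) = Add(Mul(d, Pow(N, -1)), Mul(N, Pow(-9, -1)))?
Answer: Rational(-15495541, 72) ≈ -2.1522e+5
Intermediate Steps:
Function('S')(d, N) = Add(Mul(Rational(-1, 9), N), Mul(d, Pow(N, -1))) (Function('S')(d, N) = Add(Mul(d, Pow(N, -1)), Mul(N, Rational(-1, 9))) = Add(Mul(d, Pow(N, -1)), Mul(Rational(-1, 9), N)) = Add(Mul(Rational(-1, 9), N), Mul(d, Pow(N, -1))))
Function('m')(v) = Add(9, Mul(-1, Pow(v, -1), Add(1, Mul(Rational(-1, 9), v)))) (Function('m')(v) = Add(9, Mul(-1, Mul(Add(Mul(Rational(-1, 9), v), Mul(v, Pow(v, -1))), Pow(v, -1)))) = Add(9, Mul(-1, Mul(Add(Mul(Rational(-1, 9), v), 1), Pow(v, -1)))) = Add(9, Mul(-1, Mul(Add(1, Mul(Rational(-1, 9), v)), Pow(v, -1)))) = Add(9, Mul(-1, Mul(Pow(v, -1), Add(1, Mul(Rational(-1, 9), v))))) = Add(9, Mul(-1, Pow(v, -1), Add(1, Mul(Rational(-1, 9), v)))))
U = 25542 (U = Mul(-774, -33) = 25542)
Add(Add(Function('m')(Add(78, -102)), U), -240767) = Add(Add(Add(Rational(82, 9), Mul(-1, Pow(Add(78, -102), -1))), 25542), -240767) = Add(Add(Add(Rational(82, 9), Mul(-1, Pow(-24, -1))), 25542), -240767) = Add(Add(Add(Rational(82, 9), Mul(-1, Rational(-1, 24))), 25542), -240767) = Add(Add(Add(Rational(82, 9), Rational(1, 24)), 25542), -240767) = Add(Add(Rational(659, 72), 25542), -240767) = Add(Rational(1839683, 72), -240767) = Rational(-15495541, 72)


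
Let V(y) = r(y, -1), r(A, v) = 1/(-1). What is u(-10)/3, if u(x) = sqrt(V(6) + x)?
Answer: I*sqrt(11)/3 ≈ 1.1055*I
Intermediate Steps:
r(A, v) = -1
V(y) = -1
u(x) = sqrt(-1 + x)
u(-10)/3 = sqrt(-1 - 10)/3 = sqrt(-11)*(1/3) = (I*sqrt(11))*(1/3) = I*sqrt(11)/3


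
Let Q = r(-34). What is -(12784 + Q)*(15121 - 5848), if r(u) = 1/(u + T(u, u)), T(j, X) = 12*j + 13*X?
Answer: -104794683015/884 ≈ -1.1855e+8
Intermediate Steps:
r(u) = 1/(26*u) (r(u) = 1/(u + (12*u + 13*u)) = 1/(u + 25*u) = 1/(26*u))
Q = -1/884 (Q = (1/26)/(-34) = (1/26)*(-1/34) = -1/884 ≈ -0.0011312)
-(12784 + Q)*(15121 - 5848) = -(12784 - 1/884)*(15121 - 5848) = -11301055*9273/884 = -1*104794683015/884 = -104794683015/884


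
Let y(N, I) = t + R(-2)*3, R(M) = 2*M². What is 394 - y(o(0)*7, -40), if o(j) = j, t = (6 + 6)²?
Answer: 226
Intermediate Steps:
t = 144 (t = 12² = 144)
y(N, I) = 168 (y(N, I) = 144 + (2*(-2)²)*3 = 144 + (2*4)*3 = 144 + 8*3 = 144 + 24 = 168)
394 - y(o(0)*7, -40) = 394 - 1*168 = 394 - 168 = 226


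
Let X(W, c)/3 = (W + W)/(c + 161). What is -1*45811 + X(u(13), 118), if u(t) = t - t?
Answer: -45811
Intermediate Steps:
u(t) = 0
X(W, c) = 6*W/(161 + c) (X(W, c) = 3*((W + W)/(c + 161)) = 3*((2*W)/(161 + c)) = 3*(2*W/(161 + c)) = 6*W/(161 + c))
-1*45811 + X(u(13), 118) = -1*45811 + 6*0/(161 + 118) = -45811 + 6*0/279 = -45811 + 6*0*(1/279) = -45811 + 0 = -45811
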